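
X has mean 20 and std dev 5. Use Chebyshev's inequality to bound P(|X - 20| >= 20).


k = 20/5 = 4
Chebyshev: P(|X-mu| >= k*sigma) <= 1/k^2 = 1/4^2 = 1/16

1/16


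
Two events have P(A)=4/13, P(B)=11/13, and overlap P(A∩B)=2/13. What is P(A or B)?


P(A∪B) = P(A) + P(B) - P(A∩B)
= 4/13 + 11/13 - 2/13 = 1

1


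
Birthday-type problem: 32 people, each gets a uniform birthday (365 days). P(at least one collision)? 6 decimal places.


P(all different) = prod((365-i)/365 for i=0..31) = 0.246652
P(at least one match) = 1 - 0.246652 = 0.753348

0.753348


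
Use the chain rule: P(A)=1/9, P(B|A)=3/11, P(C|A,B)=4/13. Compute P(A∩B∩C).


P(A∩B∩C) = P(A) * P(B|A) * P(C|A∩B)
= 1/9 * 3/11 * 4/13
= 1/33 * 4/13 = 4/429

4/429


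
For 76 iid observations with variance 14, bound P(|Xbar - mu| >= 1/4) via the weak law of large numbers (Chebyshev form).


Var(Xbar) = Var(X)/n = 14/76
Chebyshev: P(|Xbar-mu| >= 1/4) <= Var(Xbar)/(1/4)^2 = (7/38)/(1/16) = 56/19
Bound exceeds 1, so trivial bound: 1

1


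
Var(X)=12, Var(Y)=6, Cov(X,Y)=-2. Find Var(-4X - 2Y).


Var(-4X - 2Y) = (-4)^2*Var(X) + (-2)^2*Var(Y) + 2*(-4)*(-2)*Cov(X,Y)
= 16*12 + 4*6 + 16*(-2)
= 192 + 24 - 32 = 184

184


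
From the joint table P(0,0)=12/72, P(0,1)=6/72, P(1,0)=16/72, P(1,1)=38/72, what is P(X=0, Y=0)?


Read from table: P(X=0, Y=0) = 12/72 = 1/6

1/6


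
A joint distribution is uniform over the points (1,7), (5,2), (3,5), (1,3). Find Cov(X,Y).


E[X]=5/2, E[Y]=17/4, E[XY]=35/4
Cov(X,Y) = E[XY] - E[X]E[Y] = 35/4 - 5/2*17/4 = -15/8

-15/8


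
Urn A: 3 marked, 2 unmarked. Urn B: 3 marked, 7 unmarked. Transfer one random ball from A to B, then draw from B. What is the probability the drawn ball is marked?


P(transfer marked) = 3/5; P(transfer unmarked) = 2/5
If marked transferred: Urn II has 4 marked of 11, so P(marked|marked moved) = 4/11
If unmarked transferred: Urn II has 3 marked of 11, so P(marked|unmarked moved) = 3/11
By total probability: P(marked) = 3/5*4/11 + 2/5*3/11 = 18/55

18/55


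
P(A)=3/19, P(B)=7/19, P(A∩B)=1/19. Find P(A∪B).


P(A∪B) = P(A) + P(B) - P(A∩B)
= 3/19 + 7/19 - 1/19 = 9/19

9/19


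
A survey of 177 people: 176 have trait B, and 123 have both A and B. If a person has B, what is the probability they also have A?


P(A|B) = P(A∩B)/P(B) = (123/177)/(176/177) = 123/176

123/176


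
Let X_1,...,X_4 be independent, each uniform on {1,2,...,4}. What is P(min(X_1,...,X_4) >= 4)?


P(min >= 4) = P(all X_i >= 4) = (P(X_1 >= 4))^4
= (1/4)^4 = 1/256

1/256


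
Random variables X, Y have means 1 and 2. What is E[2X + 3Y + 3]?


E[2X + 3Y + 3] = 2*E[X] + 3*E[Y] + 3
= (2)*(1) + (3)*(2) + (3)
= 2 + 6 + 3 = 11

11


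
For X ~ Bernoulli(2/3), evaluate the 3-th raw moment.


For Bernoulli: X in {0,1}
E[X^3] = 0^3*(1-2/3) + 1^3*2/3 = 2/3

2/3


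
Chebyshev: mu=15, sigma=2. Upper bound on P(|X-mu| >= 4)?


k = 4/2 = 2
Chebyshev: P(|X-mu| >= k*sigma) <= 1/k^2 = 1/2^2 = 1/4

1/4


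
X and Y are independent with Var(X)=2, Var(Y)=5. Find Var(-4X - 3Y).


Independence => Cov(X,Y)=0
Var(-4X - 3Y) = (-4)^2*Var(X) + (-3)^2*Var(Y)
= 16*2 + 9*5 = 77

77


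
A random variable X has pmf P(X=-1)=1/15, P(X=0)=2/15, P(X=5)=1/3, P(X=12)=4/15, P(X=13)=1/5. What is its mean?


E[X] = sum(x * P(x))
= -1*1/15 + 0*2/15 + 5*1/3 + 12*4/15 + 13*1/5
= 37/5

37/5


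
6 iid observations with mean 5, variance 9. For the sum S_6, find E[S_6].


E[S_n] = n*E[X_1] = 6*5 = 30

30


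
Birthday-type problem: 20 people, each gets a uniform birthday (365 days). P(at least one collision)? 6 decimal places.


P(all different) = prod((365-i)/365 for i=0..19) = 0.588562
P(at least one match) = 1 - 0.588562 = 0.411438

0.411438


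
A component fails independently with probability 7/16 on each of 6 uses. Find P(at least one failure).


P(at least one) = 1 - P(none)
P(none) = (1 - 7/16)^6 = (9/16)^6 = 531441/16777216
P(at least one) = 1 - 531441/16777216 = 16245775/16777216

16245775/16777216


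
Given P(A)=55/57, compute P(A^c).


P(A') = 1 - P(A) = 1 - 55/57 = 2/57

2/57


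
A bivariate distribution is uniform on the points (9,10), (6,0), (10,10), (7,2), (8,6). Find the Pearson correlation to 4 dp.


Cov(X,Y) = 5.6000, Var(X) = 2.0000, Var(Y) = 16.6400
rho = Cov/(sqrt(VarX)*sqrt(VarY)) = 0.9707

0.9707


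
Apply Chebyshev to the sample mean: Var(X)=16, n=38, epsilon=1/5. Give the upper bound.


Var(Xbar) = Var(X)/n = 16/38
Chebyshev: P(|Xbar-mu| >= 1/5) <= Var(Xbar)/(1/5)^2 = (8/19)/(1/25) = 200/19
Bound exceeds 1, so trivial bound: 1

1


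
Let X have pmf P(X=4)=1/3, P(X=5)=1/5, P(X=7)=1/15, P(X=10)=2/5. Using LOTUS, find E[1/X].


E[1/X] = sum(g(x)*P(x))
= 1/4*1/3 + 1/5*1/5 + 1/7*1/15 + 1/10*2/5
= 121/700

121/700


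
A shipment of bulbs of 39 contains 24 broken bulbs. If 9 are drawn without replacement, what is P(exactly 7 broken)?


P(X=7) = C(24,7)*C(15,2) / C(39,9)
= 346104*105 / 211915132
= 36340920/211915132 = 43470/253487

43470/253487


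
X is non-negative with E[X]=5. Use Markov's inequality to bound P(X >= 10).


Markov: P(X >= a) <= E[X]/a
P(X >= 10) <= 5/10 = 1/2

1/2


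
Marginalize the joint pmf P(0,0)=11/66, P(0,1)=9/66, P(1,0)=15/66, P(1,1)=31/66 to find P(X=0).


P(X=0) = P(0,0)+P(0,1) = 11/66 + 9/66 = 20/66 = 10/33

10/33


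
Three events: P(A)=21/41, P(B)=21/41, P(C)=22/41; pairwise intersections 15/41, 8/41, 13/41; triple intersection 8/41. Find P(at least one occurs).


P(A∪B∪C) = P(A)+P(B)+P(C) - P(AB)-P(AC)-P(BC) + P(ABC)
= 21/41+21/41+22/41 - 15/41-8/41-13/41 + 8/41
= 36/41

36/41


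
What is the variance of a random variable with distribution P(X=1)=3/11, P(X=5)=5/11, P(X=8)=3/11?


E[X] = 52/11, E[X^2] = 320/11
Var(X) = E[X^2] - (E[X])^2 = 320/11 - (52/11)^2 = 816/121

816/121


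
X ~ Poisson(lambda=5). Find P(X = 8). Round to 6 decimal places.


P(X=8) = e^(-5) * 5^8 / 8!
≈ 0.006737946999 * 390625 / 40320
≈ 0.065278

0.065278


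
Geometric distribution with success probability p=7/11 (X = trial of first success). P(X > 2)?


P(X > 2) = P(first 2 trials all fail) = (1-p)^2 = (4/11)^2 = 16/121

16/121


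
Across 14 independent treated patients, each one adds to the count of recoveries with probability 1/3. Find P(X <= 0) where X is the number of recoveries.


P(X<=0) = P(X=0)
= 16384/4782969
= 16384/4782969

16384/4782969


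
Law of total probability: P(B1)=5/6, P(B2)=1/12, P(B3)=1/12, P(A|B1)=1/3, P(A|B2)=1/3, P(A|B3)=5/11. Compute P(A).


P(A) = P(A|B1)P(B1) + P(A|B2)P(B2) + P(A|B3)P(B3)
= 1/3*5/6 + 1/3*1/12 + 5/11*1/12
= 5/18 + 1/36 + 5/132 = 34/99

34/99


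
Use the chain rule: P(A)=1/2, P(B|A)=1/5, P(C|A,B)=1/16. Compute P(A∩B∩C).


P(A∩B∩C) = P(A) * P(B|A) * P(C|A∩B)
= 1/2 * 1/5 * 1/16
= 1/10 * 1/16 = 1/160

1/160


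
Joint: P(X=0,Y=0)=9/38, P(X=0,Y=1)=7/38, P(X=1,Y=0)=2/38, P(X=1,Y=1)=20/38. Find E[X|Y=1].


P(Y=1) = 27/38
E[X|Y=1] = (0*7 + 1*20)/27 = 20/27

20/27


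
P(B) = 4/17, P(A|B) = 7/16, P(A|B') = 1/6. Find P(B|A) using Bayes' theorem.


P(A) = P(A|B)P(B) + P(A|B')P(B') = 7/16*4/17 + 1/6*13/17 = 47/204
P(B|A) = P(A|B)P(B)/P(A) = (7/68)/(47/204) = 21/47

21/47


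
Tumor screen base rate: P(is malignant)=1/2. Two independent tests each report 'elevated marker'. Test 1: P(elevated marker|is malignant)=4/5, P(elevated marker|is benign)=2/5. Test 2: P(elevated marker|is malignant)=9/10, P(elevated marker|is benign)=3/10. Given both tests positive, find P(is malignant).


After test 1: P(+) = 4/5*1/2 + 2/5*1/2 = 3/5
P(B|+) = (2/5)/(3/5) = 2/3
After test 2 (use post1 as new prior): P(+) = 9/10*2/3 + 3/10*1/3 = 7/10
P(B|+,+) = (3/5)/(7/10) = 6/7

6/7


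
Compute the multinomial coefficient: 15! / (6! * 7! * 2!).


15! = 1307674368000
Denominator: 6!=720 * 7!=5040 * 2!=2
Coefficient = 1307674368000 / 7257600 = 180180

180180


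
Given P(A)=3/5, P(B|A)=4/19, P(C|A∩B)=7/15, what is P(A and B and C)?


P(A∩B∩C) = P(A) * P(B|A) * P(C|A∩B)
= 3/5 * 4/19 * 7/15
= 12/95 * 7/15 = 28/475

28/475


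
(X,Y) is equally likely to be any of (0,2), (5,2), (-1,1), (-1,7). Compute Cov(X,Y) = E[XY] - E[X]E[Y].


E[X]=3/4, E[Y]=3, E[XY]=1/2
Cov(X,Y) = E[XY] - E[X]E[Y] = 1/2 - 3/4*3 = -7/4

-7/4


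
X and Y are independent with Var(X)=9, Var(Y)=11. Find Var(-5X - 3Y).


Independence => Cov(X,Y)=0
Var(-5X - 3Y) = (-5)^2*Var(X) + (-3)^2*Var(Y)
= 25*9 + 9*11 = 324

324


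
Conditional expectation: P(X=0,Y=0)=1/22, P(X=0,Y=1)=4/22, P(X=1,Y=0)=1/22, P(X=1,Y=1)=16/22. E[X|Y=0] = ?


P(Y=0) = 2/22
E[X|Y=0] = (0*1 + 1*1)/2 = 1/2

1/2


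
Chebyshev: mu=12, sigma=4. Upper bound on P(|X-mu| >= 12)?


k = 12/4 = 3
Chebyshev: P(|X-mu| >= k*sigma) <= 1/k^2 = 1/3^2 = 1/9

1/9


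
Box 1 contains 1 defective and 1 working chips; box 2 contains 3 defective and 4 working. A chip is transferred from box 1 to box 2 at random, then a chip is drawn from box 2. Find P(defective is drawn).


P(transfer defective) = 1/2; P(transfer working) = 1/2
If defective transferred: Urn II has 4 defective of 8, so P(defective|defective moved) = 1/2
If working transferred: Urn II has 3 defective of 8, so P(defective|working moved) = 3/8
By total probability: P(defective) = 1/2*1/2 + 1/2*3/8 = 7/16

7/16


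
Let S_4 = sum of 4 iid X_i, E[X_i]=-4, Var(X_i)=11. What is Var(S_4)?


By independence, Var(S_n) = n*Var(X_1) = 4*11 = 44

44


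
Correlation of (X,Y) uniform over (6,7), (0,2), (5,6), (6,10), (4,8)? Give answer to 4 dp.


Cov(X,Y) = 5.0800, Var(X) = 4.9600, Var(Y) = 7.0400
rho = Cov/(sqrt(VarX)*sqrt(VarY)) = 0.8597

0.8597


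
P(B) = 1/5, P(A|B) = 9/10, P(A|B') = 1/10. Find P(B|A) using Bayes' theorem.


P(A) = P(A|B)P(B) + P(A|B')P(B') = 9/10*1/5 + 1/10*4/5 = 13/50
P(B|A) = P(A|B)P(B)/P(A) = (9/50)/(13/50) = 9/13

9/13


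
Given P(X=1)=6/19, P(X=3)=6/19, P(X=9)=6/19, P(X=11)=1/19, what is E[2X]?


E[2X] = sum(g(x)*P(x))
= 2*6/19 + 6*6/19 + 18*6/19 + 22*1/19
= 178/19

178/19


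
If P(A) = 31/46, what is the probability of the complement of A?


P(A') = 1 - P(A) = 1 - 31/46 = 15/46

15/46


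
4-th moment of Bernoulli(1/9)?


For Bernoulli: X in {0,1}
E[X^4] = 0^4*(1-1/9) + 1^4*1/9 = 1/9

1/9


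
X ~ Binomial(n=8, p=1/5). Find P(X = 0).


P(X=0) = C(8,0) * p^0 * (1-p)^8
= 1 * 1 * 65536/390625
= 65536/390625

65536/390625


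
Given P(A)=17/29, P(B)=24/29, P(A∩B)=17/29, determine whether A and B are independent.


P(A)*P(B) = 17/29*24/29 = 408/841
P(A∩B) = 17/29 != 408/841, so not independent

No, A and B are not independent


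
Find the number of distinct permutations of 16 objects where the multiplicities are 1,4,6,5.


16! = 20922789888000
Denominator: 1!=1 * 4!=24 * 6!=720 * 5!=120
Coefficient = 20922789888000 / 2073600 = 10090080

10090080


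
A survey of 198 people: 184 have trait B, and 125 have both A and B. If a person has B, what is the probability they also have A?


P(A|B) = P(A∩B)/P(B) = (125/198)/(184/198) = 125/184

125/184


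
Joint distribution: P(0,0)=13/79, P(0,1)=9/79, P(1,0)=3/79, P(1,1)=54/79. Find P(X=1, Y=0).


Read from table: P(X=1, Y=0) = 3/79

3/79


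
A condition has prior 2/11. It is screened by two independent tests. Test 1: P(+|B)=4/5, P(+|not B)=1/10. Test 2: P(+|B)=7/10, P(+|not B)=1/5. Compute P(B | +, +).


After test 1: P(+) = 4/5*2/11 + 1/10*9/11 = 5/22
P(B|+) = (8/55)/(5/22) = 16/25
After test 2 (use post1 as new prior): P(+) = 7/10*16/25 + 1/5*9/25 = 13/25
P(B|+,+) = (56/125)/(13/25) = 56/65

56/65


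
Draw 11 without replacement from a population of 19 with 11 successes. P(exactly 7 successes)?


P(X=7) = C(11,7)*C(8,4) / C(19,11)
= 330*70 / 75582
= 23100/75582 = 3850/12597

3850/12597


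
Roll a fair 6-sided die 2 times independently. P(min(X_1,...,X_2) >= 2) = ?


P(min >= 2) = P(all X_i >= 2) = (P(X_1 >= 2))^2
= (5/6)^2 = 25/36

25/36


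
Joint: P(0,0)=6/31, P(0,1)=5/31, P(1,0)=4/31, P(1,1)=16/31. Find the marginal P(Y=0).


P(Y=0) = P(0,0)+P(1,0) = 6/31 + 4/31 = 10/31

10/31


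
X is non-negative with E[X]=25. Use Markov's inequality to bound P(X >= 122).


Markov: P(X >= a) <= E[X]/a
P(X >= 122) <= 25/122

25/122


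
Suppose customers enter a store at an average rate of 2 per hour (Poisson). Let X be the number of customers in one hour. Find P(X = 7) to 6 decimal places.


P(X=7) = e^(-2) * 2^7 / 7!
≈ 0.1353352832 * 128 / 5040
≈ 0.003437

0.003437


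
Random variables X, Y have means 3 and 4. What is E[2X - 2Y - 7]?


E[2X - 2Y - 7] = 2*E[X] - 2*E[Y] - 7
= (2)*(3) + (-2)*(4) + (-7)
= 6 - 8 - 7 = -9

-9


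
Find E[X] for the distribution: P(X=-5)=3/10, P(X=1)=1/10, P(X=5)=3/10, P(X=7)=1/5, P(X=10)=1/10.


E[X] = sum(x * P(x))
= -5*3/10 + 1*1/10 + 5*3/10 + 7*1/5 + 10*1/10
= 5/2

5/2


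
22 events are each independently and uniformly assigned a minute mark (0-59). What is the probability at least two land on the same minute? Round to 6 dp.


P(all different) = prod((60-i)/60 for i=0..21) = 0.012087
P(at least one match) = 1 - 0.012087 = 0.987913

0.987913


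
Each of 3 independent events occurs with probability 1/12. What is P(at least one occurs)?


P(at least one) = 1 - P(none)
P(none) = (1 - 1/12)^3 = (11/12)^3 = 1331/1728
P(at least one) = 1 - 1331/1728 = 397/1728

397/1728


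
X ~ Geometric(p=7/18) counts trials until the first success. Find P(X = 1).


P(X=1) = (1-p)^0 * p = (11/18)^0 * 7/18
= 1 * 7/18 = 7/18

7/18


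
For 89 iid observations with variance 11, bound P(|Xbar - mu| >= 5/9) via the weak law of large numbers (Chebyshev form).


Var(Xbar) = Var(X)/n = 11/89
Chebyshev: P(|Xbar-mu| >= 5/9) <= Var(Xbar)/(5/9)^2 = (11/89)/(25/81) = 891/2225

891/2225


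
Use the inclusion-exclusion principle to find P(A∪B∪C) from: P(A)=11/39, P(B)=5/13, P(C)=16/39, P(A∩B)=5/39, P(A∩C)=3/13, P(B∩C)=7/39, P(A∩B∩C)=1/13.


P(A∪B∪C) = P(A)+P(B)+P(C) - P(AB)-P(AC)-P(BC) + P(ABC)
= 11/39+5/13+16/39 - 5/39-3/13-7/39 + 1/13
= 8/13

8/13


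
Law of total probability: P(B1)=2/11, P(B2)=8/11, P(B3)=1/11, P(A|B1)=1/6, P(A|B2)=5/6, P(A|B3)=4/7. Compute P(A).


P(A) = P(A|B1)P(B1) + P(A|B2)P(B2) + P(A|B3)P(B3)
= 1/6*2/11 + 5/6*8/11 + 4/7*1/11
= 1/33 + 20/33 + 4/77 = 53/77

53/77


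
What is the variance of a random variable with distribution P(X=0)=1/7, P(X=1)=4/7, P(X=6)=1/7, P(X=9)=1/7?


E[X] = 19/7, E[X^2] = 121/7
Var(X) = E[X^2] - (E[X])^2 = 121/7 - (19/7)^2 = 486/49

486/49


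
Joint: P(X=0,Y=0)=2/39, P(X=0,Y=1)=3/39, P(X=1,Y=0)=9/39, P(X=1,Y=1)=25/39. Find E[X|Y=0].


P(Y=0) = 11/39
E[X|Y=0] = (0*2 + 1*9)/11 = 9/11

9/11


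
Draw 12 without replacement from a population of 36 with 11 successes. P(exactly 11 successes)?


P(X=11) = C(11,11)*C(25,1) / C(36,12)
= 1*25 / 1251677700
= 25/1251677700 = 1/50067108

1/50067108


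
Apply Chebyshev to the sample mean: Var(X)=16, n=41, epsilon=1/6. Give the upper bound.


Var(Xbar) = Var(X)/n = 16/41
Chebyshev: P(|Xbar-mu| >= 1/6) <= Var(Xbar)/(1/6)^2 = (16/41)/(1/36) = 576/41
Bound exceeds 1, so trivial bound: 1

1


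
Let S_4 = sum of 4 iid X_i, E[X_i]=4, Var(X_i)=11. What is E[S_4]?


E[S_n] = n*E[X_1] = 4*4 = 16

16


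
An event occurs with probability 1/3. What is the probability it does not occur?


P(A') = 1 - P(A) = 1 - 1/3 = 2/3

2/3


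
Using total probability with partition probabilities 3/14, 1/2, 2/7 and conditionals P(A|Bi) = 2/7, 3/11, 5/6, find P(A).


P(A) = P(A|B1)P(B1) + P(A|B2)P(B2) + P(A|B3)P(B3)
= 2/7*3/14 + 3/11*1/2 + 5/6*2/7
= 3/49 + 3/22 + 5/21 = 1409/3234

1409/3234


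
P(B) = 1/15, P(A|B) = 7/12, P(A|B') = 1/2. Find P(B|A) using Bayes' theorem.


P(A) = P(A|B)P(B) + P(A|B')P(B') = 7/12*1/15 + 1/2*14/15 = 91/180
P(B|A) = P(A|B)P(B)/P(A) = (7/180)/(91/180) = 1/13

1/13


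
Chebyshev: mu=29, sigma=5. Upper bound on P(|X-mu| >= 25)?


k = 25/5 = 5
Chebyshev: P(|X-mu| >= k*sigma) <= 1/k^2 = 1/5^2 = 1/25

1/25


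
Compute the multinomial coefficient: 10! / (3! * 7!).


10! = 3628800
Denominator: 3!=6 * 7!=5040
Coefficient = 3628800 / 30240 = 120

120


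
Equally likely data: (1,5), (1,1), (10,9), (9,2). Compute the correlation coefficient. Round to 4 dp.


Cov(X,Y) = 6.1875, Var(X) = 18.1875, Var(Y) = 9.6875
rho = Cov/(sqrt(VarX)*sqrt(VarY)) = 0.4661

0.4661


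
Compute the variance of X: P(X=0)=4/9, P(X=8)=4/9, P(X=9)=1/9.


E[X] = 41/9, E[X^2] = 337/9
Var(X) = E[X^2] - (E[X])^2 = 337/9 - (41/9)^2 = 1352/81

1352/81


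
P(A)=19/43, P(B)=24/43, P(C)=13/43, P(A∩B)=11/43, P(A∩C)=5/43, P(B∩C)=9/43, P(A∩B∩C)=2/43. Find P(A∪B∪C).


P(A∪B∪C) = P(A)+P(B)+P(C) - P(AB)-P(AC)-P(BC) + P(ABC)
= 19/43+24/43+13/43 - 11/43-5/43-9/43 + 2/43
= 33/43

33/43


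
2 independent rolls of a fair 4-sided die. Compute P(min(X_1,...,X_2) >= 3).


P(min >= 3) = P(all X_i >= 3) = (P(X_1 >= 3))^2
= (2/4)^2 = (1/2)^2 = 1/4

1/4


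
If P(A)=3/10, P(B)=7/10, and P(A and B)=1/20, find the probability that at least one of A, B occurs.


P(A∪B) = P(A) + P(B) - P(A∩B)
= 3/10 + 7/10 - 1/20 = 19/20

19/20


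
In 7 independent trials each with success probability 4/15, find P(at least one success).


P(at least one) = 1 - P(none)
P(none) = (1 - 4/15)^7 = (11/15)^7 = 19487171/170859375
P(at least one) = 1 - 19487171/170859375 = 151372204/170859375

151372204/170859375


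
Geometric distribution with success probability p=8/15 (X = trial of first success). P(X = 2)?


P(X=2) = (1-p)^1 * p = (7/15)^1 * 8/15
= 7/15 * 8/15 = 56/225

56/225


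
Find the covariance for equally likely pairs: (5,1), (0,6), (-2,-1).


E[X]=1, E[Y]=2, E[XY]=7/3
Cov(X,Y) = E[XY] - E[X]E[Y] = 7/3 - 1*2 = 1/3

1/3


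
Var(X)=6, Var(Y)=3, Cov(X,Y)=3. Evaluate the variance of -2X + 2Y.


Var(-2X + 2Y) = (-2)^2*Var(X) + 2^2*Var(Y) + 2*(-2)*2*Cov(X,Y)
= 4*6 + 4*3 - 8*3
= 24 + 12 - 24 = 12

12


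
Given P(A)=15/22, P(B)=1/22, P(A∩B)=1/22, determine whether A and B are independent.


P(A)*P(B) = 15/22*1/22 = 15/484
P(A∩B) = 1/22 != 15/484, so not independent

No, A and B are not independent


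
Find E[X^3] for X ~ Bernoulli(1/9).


For Bernoulli: X in {0,1}
E[X^3] = 0^3*(1-1/9) + 1^3*1/9 = 1/9

1/9


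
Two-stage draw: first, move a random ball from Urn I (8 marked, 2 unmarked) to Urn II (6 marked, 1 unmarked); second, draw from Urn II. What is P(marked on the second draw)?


P(transfer marked) = 8/10 = 4/5; P(transfer unmarked) = 1/5
If marked transferred: Urn II has 7 marked of 8, so P(marked|marked moved) = 7/8
If unmarked transferred: Urn II has 6 marked of 8, so P(marked|unmarked moved) = 3/4
By total probability: P(marked) = 4/5*7/8 + 1/5*3/4 = 17/20

17/20


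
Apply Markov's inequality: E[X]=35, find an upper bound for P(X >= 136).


Markov: P(X >= a) <= E[X]/a
P(X >= 136) <= 35/136

35/136


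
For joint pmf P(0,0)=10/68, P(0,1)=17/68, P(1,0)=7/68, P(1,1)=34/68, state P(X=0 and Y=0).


Read from table: P(X=0, Y=0) = 10/68 = 5/34

5/34


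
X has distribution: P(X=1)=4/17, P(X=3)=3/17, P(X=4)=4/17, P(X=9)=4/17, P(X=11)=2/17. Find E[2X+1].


E[2X+1] = sum(g(x)*P(x))
= 3*4/17 + 7*3/17 + 9*4/17 + 19*4/17 + 23*2/17
= 191/17

191/17


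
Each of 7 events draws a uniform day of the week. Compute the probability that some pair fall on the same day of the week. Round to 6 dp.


P(all different) = prod((7-i)/7 for i=0..6) = 0.006120
P(at least one match) = 1 - 0.006120 = 0.993880

0.993880


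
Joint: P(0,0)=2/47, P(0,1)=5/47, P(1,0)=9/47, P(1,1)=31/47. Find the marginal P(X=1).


P(X=1) = P(1,0)+P(1,1) = 9/47 + 31/47 = 40/47

40/47


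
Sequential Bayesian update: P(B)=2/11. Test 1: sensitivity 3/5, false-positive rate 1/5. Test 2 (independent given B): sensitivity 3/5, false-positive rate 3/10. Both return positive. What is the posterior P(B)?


After test 1: P(+) = 3/5*2/11 + 1/5*9/11 = 3/11
P(B|+) = (6/55)/(3/11) = 2/5
After test 2 (use post1 as new prior): P(+) = 3/5*2/5 + 3/10*3/5 = 21/50
P(B|+,+) = (6/25)/(21/50) = 4/7

4/7


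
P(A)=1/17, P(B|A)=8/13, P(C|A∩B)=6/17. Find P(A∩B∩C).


P(A∩B∩C) = P(A) * P(B|A) * P(C|A∩B)
= 1/17 * 8/13 * 6/17
= 8/221 * 6/17 = 48/3757

48/3757


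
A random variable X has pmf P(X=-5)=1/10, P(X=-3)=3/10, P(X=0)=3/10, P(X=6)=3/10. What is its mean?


E[X] = sum(x * P(x))
= -5*1/10 - 3*3/10 + 0*3/10 + 6*3/10
= 2/5

2/5


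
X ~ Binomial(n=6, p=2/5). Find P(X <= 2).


P(X<=2) = P(X=0) + P(X=1) + P(X=2)
= 729/15625 + 2916/15625 + 972/3125
= 1701/3125

1701/3125


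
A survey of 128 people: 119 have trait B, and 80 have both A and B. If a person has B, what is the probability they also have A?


P(A|B) = P(A∩B)/P(B) = (80/128)/(119/128) = 80/119

80/119


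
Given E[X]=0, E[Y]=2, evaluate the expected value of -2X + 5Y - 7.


E[-2X + 5Y - 7] = -2*E[X] + 5*E[Y] - 7
= (-2)*(0) + (5)*(2) + (-7)
= 0 + 10 - 7 = 3

3


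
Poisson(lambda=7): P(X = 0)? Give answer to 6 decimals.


P(X=0) = e^(-7) * 7^0 / 0!
≈ 0.0009118819656 * 1 / 1
≈ 0.000912

0.000912


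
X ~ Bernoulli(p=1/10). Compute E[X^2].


For Bernoulli: X in {0,1}
E[X^2] = 0^2*(1-1/10) + 1^2*1/10 = 1/10

1/10


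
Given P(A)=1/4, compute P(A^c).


P(A') = 1 - P(A) = 1 - 1/4 = 3/4

3/4


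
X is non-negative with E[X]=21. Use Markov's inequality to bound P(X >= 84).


Markov: P(X >= a) <= E[X]/a
P(X >= 84) <= 21/84 = 1/4

1/4


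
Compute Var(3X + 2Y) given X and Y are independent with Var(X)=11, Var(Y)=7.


Independence => Cov(X,Y)=0
Var(3X + 2Y) = 3^2*Var(X) + 2^2*Var(Y)
= 9*11 + 4*7 = 127

127


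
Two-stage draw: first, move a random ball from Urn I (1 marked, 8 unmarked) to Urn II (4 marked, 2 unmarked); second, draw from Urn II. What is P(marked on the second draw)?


P(transfer marked) = 1/9; P(transfer unmarked) = 8/9
If marked transferred: Urn II has 5 marked of 7, so P(marked|marked moved) = 5/7
If unmarked transferred: Urn II has 4 marked of 7, so P(marked|unmarked moved) = 4/7
By total probability: P(marked) = 1/9*5/7 + 8/9*4/7 = 37/63

37/63


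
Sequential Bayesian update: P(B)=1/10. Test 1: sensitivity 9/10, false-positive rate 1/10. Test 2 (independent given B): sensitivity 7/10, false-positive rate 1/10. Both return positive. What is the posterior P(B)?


After test 1: P(+) = 9/10*1/10 + 1/10*9/10 = 9/50
P(B|+) = (9/100)/(9/50) = 1/2
After test 2 (use post1 as new prior): P(+) = 7/10*1/2 + 1/10*1/2 = 2/5
P(B|+,+) = (7/20)/(2/5) = 7/8

7/8


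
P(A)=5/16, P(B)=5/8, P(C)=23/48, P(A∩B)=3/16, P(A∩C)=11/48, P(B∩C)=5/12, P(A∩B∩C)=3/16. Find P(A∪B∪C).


P(A∪B∪C) = P(A)+P(B)+P(C) - P(AB)-P(AC)-P(BC) + P(ABC)
= 5/16+5/8+23/48 - 3/16-11/48-5/12 + 3/16
= 37/48

37/48


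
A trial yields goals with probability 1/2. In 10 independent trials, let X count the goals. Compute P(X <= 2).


P(X<=2) = P(X=0) + P(X=1) + P(X=2)
= 1/1024 + 5/512 + 45/1024
= 7/128

7/128


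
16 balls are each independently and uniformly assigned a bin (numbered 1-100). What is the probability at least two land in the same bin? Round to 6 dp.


P(all different) = prod((100-i)/100 for i=0..15) = 0.281592
P(at least one match) = 1 - 0.281592 = 0.718408

0.718408


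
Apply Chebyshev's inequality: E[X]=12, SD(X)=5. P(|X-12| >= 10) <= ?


k = 10/5 = 2
Chebyshev: P(|X-mu| >= k*sigma) <= 1/k^2 = 1/2^2 = 1/4

1/4


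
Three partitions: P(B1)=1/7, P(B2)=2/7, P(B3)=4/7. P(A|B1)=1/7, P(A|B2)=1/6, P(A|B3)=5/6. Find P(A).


P(A) = P(A|B1)P(B1) + P(A|B2)P(B2) + P(A|B3)P(B3)
= 1/7*1/7 + 1/6*2/7 + 5/6*4/7
= 1/49 + 1/21 + 10/21 = 80/147

80/147


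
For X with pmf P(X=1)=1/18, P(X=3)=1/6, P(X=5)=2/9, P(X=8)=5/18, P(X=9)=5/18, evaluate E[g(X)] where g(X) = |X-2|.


E[|X-2|] = sum(g(x)*P(x))
= 1*1/18 + 1*1/6 + 3*2/9 + 6*5/18 + 7*5/18
= 9/2

9/2


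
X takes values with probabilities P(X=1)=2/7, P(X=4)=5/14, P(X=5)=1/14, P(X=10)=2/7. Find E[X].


E[X] = sum(x * P(x))
= 1*2/7 + 4*5/14 + 5*1/14 + 10*2/7
= 69/14

69/14


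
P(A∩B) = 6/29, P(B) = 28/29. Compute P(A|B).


P(A|B) = P(A∩B)/P(B) = (6/29)/(28/29) = 6/28 = 3/14

3/14


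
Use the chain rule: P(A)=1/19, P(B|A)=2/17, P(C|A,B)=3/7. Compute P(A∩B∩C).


P(A∩B∩C) = P(A) * P(B|A) * P(C|A∩B)
= 1/19 * 2/17 * 3/7
= 2/323 * 3/7 = 6/2261

6/2261


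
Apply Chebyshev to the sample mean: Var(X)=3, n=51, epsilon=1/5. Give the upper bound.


Var(Xbar) = Var(X)/n = 3/51
Chebyshev: P(|Xbar-mu| >= 1/5) <= Var(Xbar)/(1/5)^2 = (1/17)/(1/25) = 25/17
Bound exceeds 1, so trivial bound: 1

1


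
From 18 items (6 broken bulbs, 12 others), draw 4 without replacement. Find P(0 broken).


P(X=0) = C(6,0)*C(12,4) / C(18,4)
= 1*495 / 3060
= 495/3060 = 11/68

11/68


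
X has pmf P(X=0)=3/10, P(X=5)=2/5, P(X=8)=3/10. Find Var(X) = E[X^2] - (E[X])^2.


E[X] = 22/5, E[X^2] = 146/5
Var(X) = E[X^2] - (E[X])^2 = 146/5 - (22/5)^2 = 246/25

246/25


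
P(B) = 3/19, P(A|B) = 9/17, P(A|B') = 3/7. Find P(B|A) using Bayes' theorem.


P(A) = P(A|B)P(B) + P(A|B')P(B') = 9/17*3/19 + 3/7*16/19 = 1005/2261
P(B|A) = P(A|B)P(B)/P(A) = (27/323)/(1005/2261) = 63/335

63/335


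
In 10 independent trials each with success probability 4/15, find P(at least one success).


P(at least one) = 1 - P(none)
P(none) = (1 - 4/15)^10 = (11/15)^10 = 25937424601/576650390625
P(at least one) = 1 - 25937424601/576650390625 = 550712966024/576650390625

550712966024/576650390625


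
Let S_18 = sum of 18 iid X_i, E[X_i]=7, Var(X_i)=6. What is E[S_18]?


E[S_n] = n*E[X_1] = 18*7 = 126

126


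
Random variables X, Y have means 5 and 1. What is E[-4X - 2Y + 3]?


E[-4X - 2Y + 3] = -4*E[X] - 2*E[Y] + 3
= (-4)*(5) + (-2)*(1) + (3)
= -20 - 2 + 3 = -19

-19


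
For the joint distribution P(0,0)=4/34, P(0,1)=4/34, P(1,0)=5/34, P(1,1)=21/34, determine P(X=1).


P(X=1) = P(1,0)+P(1,1) = 5/34 + 21/34 = 26/34 = 13/17

13/17


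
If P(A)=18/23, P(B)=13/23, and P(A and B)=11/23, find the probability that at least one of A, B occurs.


P(A∪B) = P(A) + P(B) - P(A∩B)
= 18/23 + 13/23 - 11/23 = 20/23

20/23


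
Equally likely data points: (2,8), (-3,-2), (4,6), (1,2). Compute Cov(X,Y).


E[X]=1, E[Y]=7/2, E[XY]=12
Cov(X,Y) = E[XY] - E[X]E[Y] = 12 - 1*7/2 = 17/2

17/2


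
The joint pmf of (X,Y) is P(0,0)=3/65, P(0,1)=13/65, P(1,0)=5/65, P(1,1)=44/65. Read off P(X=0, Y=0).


Read from table: P(X=0, Y=0) = 3/65

3/65


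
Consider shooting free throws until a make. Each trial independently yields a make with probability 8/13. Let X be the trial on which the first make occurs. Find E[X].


For geometric (trials until first success), E[X] = 1/p = 1/(8/13) = 13/8

13/8


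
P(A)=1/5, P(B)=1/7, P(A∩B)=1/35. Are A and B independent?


P(A)*P(B) = 1/5*1/7 = 1/35
P(A∩B) = 1/35, which equals P(A)P(B), so independent

Yes, A and B are independent


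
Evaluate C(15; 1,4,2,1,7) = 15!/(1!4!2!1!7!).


15! = 1307674368000
Denominator: 1!=1 * 4!=24 * 2!=2 * 1!=1 * 7!=5040
Coefficient = 1307674368000 / 241920 = 5405400

5405400


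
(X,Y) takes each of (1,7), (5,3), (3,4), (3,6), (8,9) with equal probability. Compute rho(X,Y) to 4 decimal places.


Cov(X,Y) = 1.6000, Var(X) = 5.6000, Var(Y) = 4.5600
rho = Cov/(sqrt(VarX)*sqrt(VarY)) = 0.3166

0.3166


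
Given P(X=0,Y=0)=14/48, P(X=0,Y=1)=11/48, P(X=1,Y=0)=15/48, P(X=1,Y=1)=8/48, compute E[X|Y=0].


P(Y=0) = 29/48
E[X|Y=0] = (0*14 + 1*15)/29 = 15/29

15/29


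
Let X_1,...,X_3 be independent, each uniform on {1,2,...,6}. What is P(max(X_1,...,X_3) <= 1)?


P(max <= 1) = P(all X_i <= 1) = (P(X_1 <= 1))^3
= (1/6)^3 = 1/216

1/216


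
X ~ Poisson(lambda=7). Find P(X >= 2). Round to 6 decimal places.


P(X>=2) = 1 - P(X<=1) = 1 - (e^(-7)*7^0/0! + e^(-7)*7^1/1!)
≈ 1 - (0.0009118820 + 0.0063831738)
= 1 - 0.0072950558 = 0.9927049442
≈ 0.992705

0.992705


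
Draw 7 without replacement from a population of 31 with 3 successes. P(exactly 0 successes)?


P(X=0) = C(3,0)*C(28,7) / C(31,7)
= 1*1184040 / 2629575
= 1184040/2629575 = 2024/4495

2024/4495


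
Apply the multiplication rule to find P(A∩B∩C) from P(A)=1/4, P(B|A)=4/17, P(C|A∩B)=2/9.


P(A∩B∩C) = P(A) * P(B|A) * P(C|A∩B)
= 1/4 * 4/17 * 2/9
= 1/17 * 2/9 = 2/153

2/153


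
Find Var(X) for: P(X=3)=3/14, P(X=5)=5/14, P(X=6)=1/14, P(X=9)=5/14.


E[X] = 85/14, E[X^2] = 593/14
Var(X) = E[X^2] - (E[X])^2 = 593/14 - (85/14)^2 = 1077/196

1077/196


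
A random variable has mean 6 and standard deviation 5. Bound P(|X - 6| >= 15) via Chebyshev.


k = 15/5 = 3
Chebyshev: P(|X-mu| >= k*sigma) <= 1/k^2 = 1/3^2 = 1/9

1/9


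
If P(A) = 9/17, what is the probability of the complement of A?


P(A') = 1 - P(A) = 1 - 9/17 = 8/17

8/17


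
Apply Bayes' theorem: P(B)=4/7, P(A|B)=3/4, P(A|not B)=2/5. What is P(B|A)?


P(A) = P(A|B)P(B) + P(A|B')P(B') = 3/4*4/7 + 2/5*3/7 = 3/5
P(B|A) = P(A|B)P(B)/P(A) = (3/7)/(3/5) = 5/7

5/7


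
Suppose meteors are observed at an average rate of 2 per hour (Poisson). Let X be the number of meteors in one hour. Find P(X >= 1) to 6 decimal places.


P(X>=1) = 1 - P(X<=0) = 1 - (e^(-2)*2^0/0!)
≈ 1 - 0.1353352832 = 0.8646647168
≈ 0.864665

0.864665


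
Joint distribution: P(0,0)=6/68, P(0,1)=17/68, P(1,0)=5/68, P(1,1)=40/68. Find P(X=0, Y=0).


Read from table: P(X=0, Y=0) = 6/68 = 3/34

3/34


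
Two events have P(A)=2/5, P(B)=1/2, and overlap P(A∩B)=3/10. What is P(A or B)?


P(A∪B) = P(A) + P(B) - P(A∩B)
= 2/5 + 1/2 - 3/10 = 3/5

3/5


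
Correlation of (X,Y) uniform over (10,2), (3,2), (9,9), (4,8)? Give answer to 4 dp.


Cov(X,Y) = 0.6250, Var(X) = 9.2500, Var(Y) = 10.6875
rho = Cov/(sqrt(VarX)*sqrt(VarY)) = 0.0629

0.0629


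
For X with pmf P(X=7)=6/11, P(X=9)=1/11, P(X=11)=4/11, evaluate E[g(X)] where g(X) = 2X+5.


E[2X+5] = sum(g(x)*P(x))
= 19*6/11 + 23*1/11 + 27*4/11
= 245/11

245/11


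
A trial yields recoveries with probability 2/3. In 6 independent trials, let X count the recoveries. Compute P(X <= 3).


P(X<=3) = P(X=0) + P(X=1) + P(X=2) + P(X=3)
= 1/729 + 4/243 + 20/243 + 160/729
= 233/729

233/729


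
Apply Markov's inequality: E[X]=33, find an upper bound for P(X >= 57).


Markov: P(X >= a) <= E[X]/a
P(X >= 57) <= 33/57 = 11/19

11/19


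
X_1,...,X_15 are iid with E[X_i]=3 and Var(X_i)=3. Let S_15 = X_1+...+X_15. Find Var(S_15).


By independence, Var(S_n) = n*Var(X_1) = 15*3 = 45

45


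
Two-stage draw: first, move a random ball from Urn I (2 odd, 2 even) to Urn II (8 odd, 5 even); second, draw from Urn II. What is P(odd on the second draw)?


P(transfer odd) = 2/4 = 1/2; P(transfer even) = 1/2
If odd transferred: Urn II has 9 odd of 14, so P(odd|odd moved) = 9/14
If even transferred: Urn II has 8 odd of 14, so P(odd|even moved) = 4/7
By total probability: P(odd) = 1/2*9/14 + 1/2*4/7 = 17/28

17/28


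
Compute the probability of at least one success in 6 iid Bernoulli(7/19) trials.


P(at least one) = 1 - P(none)
P(none) = (1 - 7/19)^6 = (12/19)^6 = 2985984/47045881
P(at least one) = 1 - 2985984/47045881 = 44059897/47045881

44059897/47045881


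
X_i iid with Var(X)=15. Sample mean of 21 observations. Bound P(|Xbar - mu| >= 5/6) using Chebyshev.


Var(Xbar) = Var(X)/n = 15/21
Chebyshev: P(|Xbar-mu| >= 5/6) <= Var(Xbar)/(5/6)^2 = (5/7)/(25/36) = 36/35
Bound exceeds 1, so trivial bound: 1

1


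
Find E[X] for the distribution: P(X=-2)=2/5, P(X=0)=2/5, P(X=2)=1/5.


E[X] = sum(x * P(x))
= -2*2/5 + 0*2/5 + 2*1/5
= -2/5

-2/5


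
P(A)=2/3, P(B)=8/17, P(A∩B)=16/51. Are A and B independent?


P(A)*P(B) = 2/3*8/17 = 16/51
P(A∩B) = 16/51, which equals P(A)P(B), so independent

Yes, A and B are independent


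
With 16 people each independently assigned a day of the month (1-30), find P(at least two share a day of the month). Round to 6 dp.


P(all different) = prod((30-i)/30 for i=0..15) = 0.007068
P(at least one match) = 1 - 0.007068 = 0.992932

0.992932


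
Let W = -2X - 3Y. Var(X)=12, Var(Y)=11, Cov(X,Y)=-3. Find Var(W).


Var(-2X - 3Y) = (-2)^2*Var(X) + (-3)^2*Var(Y) + 2*(-2)*(-3)*Cov(X,Y)
= 4*12 + 9*11 + 12*(-3)
= 48 + 99 - 36 = 111

111


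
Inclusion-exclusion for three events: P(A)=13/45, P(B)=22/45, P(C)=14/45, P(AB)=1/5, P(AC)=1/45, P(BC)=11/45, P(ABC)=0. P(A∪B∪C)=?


P(A∪B∪C) = P(A)+P(B)+P(C) - P(AB)-P(AC)-P(BC) + P(ABC)
= 13/45+22/45+14/45 - 1/5-1/45-11/45 + 0
= 28/45

28/45


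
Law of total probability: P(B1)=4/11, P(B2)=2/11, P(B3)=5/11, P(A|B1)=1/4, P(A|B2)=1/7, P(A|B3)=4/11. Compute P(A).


P(A) = P(A|B1)P(B1) + P(A|B2)P(B2) + P(A|B3)P(B3)
= 1/4*4/11 + 1/7*2/11 + 4/11*5/11
= 1/11 + 2/77 + 20/121 = 239/847

239/847


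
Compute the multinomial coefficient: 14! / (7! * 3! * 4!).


14! = 87178291200
Denominator: 7!=5040 * 3!=6 * 4!=24
Coefficient = 87178291200 / 725760 = 120120

120120


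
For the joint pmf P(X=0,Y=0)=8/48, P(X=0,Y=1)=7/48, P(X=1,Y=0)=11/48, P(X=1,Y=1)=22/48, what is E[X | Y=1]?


P(Y=1) = 29/48
E[X|Y=1] = (0*7 + 1*22)/29 = 22/29

22/29


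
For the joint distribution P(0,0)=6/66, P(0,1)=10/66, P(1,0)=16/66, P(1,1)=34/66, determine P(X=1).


P(X=1) = P(1,0)+P(1,1) = 16/66 + 34/66 = 50/66 = 25/33

25/33


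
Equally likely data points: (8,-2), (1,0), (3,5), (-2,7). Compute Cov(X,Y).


E[X]=5/2, E[Y]=5/2, E[XY]=-15/4
Cov(X,Y) = E[XY] - E[X]E[Y] = -15/4 - 5/2*5/2 = -10

-10


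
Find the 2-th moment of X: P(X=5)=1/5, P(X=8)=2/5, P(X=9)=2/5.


E[X^2] = sum(x^2 * P(x))
= 25*1/5 + 64*2/5 + 81*2/5
= 63

63


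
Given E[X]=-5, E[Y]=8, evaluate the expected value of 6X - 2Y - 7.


E[6X - 2Y - 7] = 6*E[X] - 2*E[Y] - 7
= (6)*(-5) + (-2)*(8) + (-7)
= -30 - 16 - 7 = -53

-53


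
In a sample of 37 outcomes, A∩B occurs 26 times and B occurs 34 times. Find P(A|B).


P(A|B) = P(A∩B)/P(B) = (26/37)/(34/37) = 26/34 = 13/17

13/17


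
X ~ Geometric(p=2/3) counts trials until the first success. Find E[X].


For geometric (trials until first success), E[X] = 1/p = 1/(2/3) = 3/2

3/2


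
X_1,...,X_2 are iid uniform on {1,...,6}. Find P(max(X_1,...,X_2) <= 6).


P(max <= 6) = P(all X_i <= 6) = (P(X_1 <= 6))^2
= (6/6)^2 = 1^2 = 1

1


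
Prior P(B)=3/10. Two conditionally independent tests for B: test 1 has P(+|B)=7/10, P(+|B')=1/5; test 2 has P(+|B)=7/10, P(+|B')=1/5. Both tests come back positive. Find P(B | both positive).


After test 1: P(+) = 7/10*3/10 + 1/5*7/10 = 7/20
P(B|+) = (21/100)/(7/20) = 3/5
After test 2 (use post1 as new prior): P(+) = 7/10*3/5 + 1/5*2/5 = 1/2
P(B|+,+) = (21/50)/(1/2) = 21/25

21/25


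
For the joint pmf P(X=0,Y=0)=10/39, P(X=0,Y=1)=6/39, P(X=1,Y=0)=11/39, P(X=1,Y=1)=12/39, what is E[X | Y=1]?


P(Y=1) = 18/39
E[X|Y=1] = (0*6 + 1*12)/18 = 12/18 = 2/3

2/3


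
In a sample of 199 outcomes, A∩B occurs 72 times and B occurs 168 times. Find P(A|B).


P(A|B) = P(A∩B)/P(B) = (72/199)/(168/199) = 72/168 = 3/7

3/7


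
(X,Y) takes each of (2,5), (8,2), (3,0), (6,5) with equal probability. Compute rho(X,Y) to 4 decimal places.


Cov(X,Y) = -0.2500, Var(X) = 5.6875, Var(Y) = 4.5000
rho = Cov/(sqrt(VarX)*sqrt(VarY)) = -0.0494

-0.0494


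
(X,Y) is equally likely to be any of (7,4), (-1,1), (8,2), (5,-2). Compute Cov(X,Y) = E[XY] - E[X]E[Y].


E[X]=19/4, E[Y]=5/4, E[XY]=33/4
Cov(X,Y) = E[XY] - E[X]E[Y] = 33/4 - 19/4*5/4 = 37/16

37/16


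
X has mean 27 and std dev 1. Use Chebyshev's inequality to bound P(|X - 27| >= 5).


k = 5/1 = 5
Chebyshev: P(|X-mu| >= k*sigma) <= 1/k^2 = 1/5^2 = 1/25

1/25


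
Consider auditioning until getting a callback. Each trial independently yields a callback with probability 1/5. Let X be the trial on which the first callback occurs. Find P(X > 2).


P(X > 2) = P(first 2 trials all fail) = (1-p)^2 = (4/5)^2 = 16/25

16/25


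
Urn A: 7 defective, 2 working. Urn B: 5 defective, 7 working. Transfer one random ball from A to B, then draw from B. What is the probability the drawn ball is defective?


P(transfer defective) = 7/9; P(transfer working) = 2/9
If defective transferred: Urn II has 6 defective of 13, so P(defective|defective moved) = 6/13
If working transferred: Urn II has 5 defective of 13, so P(defective|working moved) = 5/13
By total probability: P(defective) = 7/9*6/13 + 2/9*5/13 = 4/9

4/9


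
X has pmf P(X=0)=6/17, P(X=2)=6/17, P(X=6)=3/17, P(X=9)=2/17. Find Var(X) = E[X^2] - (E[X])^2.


E[X] = 48/17, E[X^2] = 294/17
Var(X) = E[X^2] - (E[X])^2 = 294/17 - (48/17)^2 = 2694/289

2694/289


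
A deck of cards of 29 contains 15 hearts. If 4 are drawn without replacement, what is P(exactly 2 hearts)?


P(X=2) = C(15,2)*C(14,2) / C(29,4)
= 105*91 / 23751
= 9555/23751 = 35/87

35/87


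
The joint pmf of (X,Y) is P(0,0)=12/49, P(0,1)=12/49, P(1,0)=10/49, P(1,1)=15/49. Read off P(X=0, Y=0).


Read from table: P(X=0, Y=0) = 12/49

12/49


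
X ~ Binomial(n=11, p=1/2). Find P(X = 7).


P(X=7) = C(11,7) * p^7 * (1-p)^4
= 330 * 1/128 * 1/16
= 165/1024

165/1024


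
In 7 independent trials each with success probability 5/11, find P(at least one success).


P(at least one) = 1 - P(none)
P(none) = (1 - 5/11)^7 = (6/11)^7 = 279936/19487171
P(at least one) = 1 - 279936/19487171 = 19207235/19487171

19207235/19487171


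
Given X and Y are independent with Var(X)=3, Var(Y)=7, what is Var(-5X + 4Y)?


Independence => Cov(X,Y)=0
Var(-5X + 4Y) = (-5)^2*Var(X) + 4^2*Var(Y)
= 25*3 + 16*7 = 187

187


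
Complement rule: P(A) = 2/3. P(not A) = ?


P(A') = 1 - P(A) = 1 - 2/3 = 1/3

1/3


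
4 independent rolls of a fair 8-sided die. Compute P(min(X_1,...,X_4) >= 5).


P(min >= 5) = P(all X_i >= 5) = (P(X_1 >= 5))^4
= (4/8)^4 = (1/2)^4 = 1/16

1/16


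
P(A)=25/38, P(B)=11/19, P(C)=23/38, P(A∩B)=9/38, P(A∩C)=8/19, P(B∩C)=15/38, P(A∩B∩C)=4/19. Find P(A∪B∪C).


P(A∪B∪C) = P(A)+P(B)+P(C) - P(AB)-P(AC)-P(BC) + P(ABC)
= 25/38+11/19+23/38 - 9/38-8/19-15/38 + 4/19
= 1

1


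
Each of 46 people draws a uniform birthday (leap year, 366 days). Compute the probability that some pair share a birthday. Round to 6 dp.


P(all different) = prod((366-i)/366 for i=0..45) = 0.052187
P(at least one match) = 1 - 0.052187 = 0.947813

0.947813


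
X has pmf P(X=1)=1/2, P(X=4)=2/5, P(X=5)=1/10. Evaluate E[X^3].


E[X^3] = sum(x^3 * P(x))
= 1*1/2 + 64*2/5 + 125*1/10
= 193/5

193/5


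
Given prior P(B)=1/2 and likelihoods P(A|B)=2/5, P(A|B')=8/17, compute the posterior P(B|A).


P(A) = P(A|B)P(B) + P(A|B')P(B') = 2/5*1/2 + 8/17*1/2 = 37/85
P(B|A) = P(A|B)P(B)/P(A) = (1/5)/(37/85) = 17/37

17/37


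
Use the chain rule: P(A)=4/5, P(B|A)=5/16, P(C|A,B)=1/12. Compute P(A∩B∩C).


P(A∩B∩C) = P(A) * P(B|A) * P(C|A∩B)
= 4/5 * 5/16 * 1/12
= 1/4 * 1/12 = 1/48

1/48


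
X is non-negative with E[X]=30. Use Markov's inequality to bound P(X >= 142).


Markov: P(X >= a) <= E[X]/a
P(X >= 142) <= 30/142 = 15/71

15/71


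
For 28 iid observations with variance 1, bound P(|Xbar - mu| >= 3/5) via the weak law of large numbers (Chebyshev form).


Var(Xbar) = Var(X)/n = 1/28
Chebyshev: P(|Xbar-mu| >= 3/5) <= Var(Xbar)/(3/5)^2 = (1/28)/(9/25) = 25/252

25/252


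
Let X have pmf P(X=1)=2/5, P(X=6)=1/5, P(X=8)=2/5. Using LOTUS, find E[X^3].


E[X^3] = sum(g(x)*P(x))
= 1*2/5 + 216*1/5 + 512*2/5
= 1242/5

1242/5


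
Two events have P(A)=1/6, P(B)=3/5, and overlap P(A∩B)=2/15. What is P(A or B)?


P(A∪B) = P(A) + P(B) - P(A∩B)
= 1/6 + 3/5 - 2/15 = 19/30

19/30


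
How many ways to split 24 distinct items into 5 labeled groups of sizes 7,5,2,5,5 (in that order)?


24! = 620448401733239439360000
Denominator: 7!=5040 * 5!=120 * 2!=2 * 5!=120 * 5!=120
Coefficient = 620448401733239439360000 / 17418240000 = 35620613892864

35620613892864
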